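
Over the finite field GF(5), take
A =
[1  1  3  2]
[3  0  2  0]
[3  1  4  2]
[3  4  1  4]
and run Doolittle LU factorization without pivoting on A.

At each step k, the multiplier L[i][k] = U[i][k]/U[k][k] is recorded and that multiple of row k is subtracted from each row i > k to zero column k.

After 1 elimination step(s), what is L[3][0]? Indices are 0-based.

L[3][0] = 3

[col 0] pivot 1
  R1 -= 3*R0 → (0, 2, 3, 4)  (L[1][0] := 3)
  R2 -= 3*R0 → (0, 3, 0, 1)  (L[2][0] := 3)
  R3 -= 3*R0 → (0, 1, 2, 3)  (L[3][0] := 3)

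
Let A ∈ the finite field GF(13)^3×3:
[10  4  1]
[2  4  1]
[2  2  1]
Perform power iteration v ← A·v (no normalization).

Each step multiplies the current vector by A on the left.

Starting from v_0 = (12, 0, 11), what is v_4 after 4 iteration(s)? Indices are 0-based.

v_0 = (12, 0, 11).
v_1 = A·v_0 = (1, 9, 9).
v_2 = A·v_1 = (3, 8, 3).
v_3 = A·v_2 = (0, 2, 12).
v_4 = A·v_3 = (7, 7, 3).

v_4 = (7, 7, 3)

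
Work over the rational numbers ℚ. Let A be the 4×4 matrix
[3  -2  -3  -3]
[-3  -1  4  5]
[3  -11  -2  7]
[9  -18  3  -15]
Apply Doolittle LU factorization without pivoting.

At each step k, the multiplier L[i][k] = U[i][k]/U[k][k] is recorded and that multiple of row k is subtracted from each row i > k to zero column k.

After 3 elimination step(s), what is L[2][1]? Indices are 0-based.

Step 1: pivot at (0,0) is 3.
  row1 ← row1 − (-1)·row0  ⇒  L[1][0]=-1, U row1=(0, -3, 1, 2)
  row2 ← row2 − (1)·row0  ⇒  L[2][0]=1, U row2=(0, -9, 1, 10)
  row3 ← row3 − (3)·row0  ⇒  L[3][0]=3, U row3=(0, -12, 12, -6)
Step 2: pivot at (1,1) is -3.
  row2 ← row2 − (3)·row1  ⇒  L[2][1]=3, U row2=(0, 0, -2, 4)
  row3 ← row3 − (4)·row1  ⇒  L[3][1]=4, U row3=(0, 0, 8, -14)
Step 3: pivot at (2,2) is -2.
  row3 ← row3 − (-4)·row2  ⇒  L[3][2]=-4, U row3=(0, 0, 0, 2)

L[2][1] = 3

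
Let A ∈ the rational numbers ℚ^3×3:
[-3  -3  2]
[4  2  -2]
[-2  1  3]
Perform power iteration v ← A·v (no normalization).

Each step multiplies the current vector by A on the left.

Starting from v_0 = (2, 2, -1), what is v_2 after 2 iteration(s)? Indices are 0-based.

v_2 = (-10, -18, 27)

v_0 = (2, 2, -1).
v_1 = A·v_0 = (-14, 14, -5).
v_2 = A·v_1 = (-10, -18, 27).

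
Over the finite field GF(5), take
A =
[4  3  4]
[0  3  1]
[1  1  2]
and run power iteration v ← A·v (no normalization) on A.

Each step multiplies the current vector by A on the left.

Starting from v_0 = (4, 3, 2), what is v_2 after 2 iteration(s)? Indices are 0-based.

v_2 = (4, 4, 1)

v_0 = (4, 3, 2).
v_1 = A·v_0 = (3, 1, 1).
v_2 = A·v_1 = (4, 4, 1).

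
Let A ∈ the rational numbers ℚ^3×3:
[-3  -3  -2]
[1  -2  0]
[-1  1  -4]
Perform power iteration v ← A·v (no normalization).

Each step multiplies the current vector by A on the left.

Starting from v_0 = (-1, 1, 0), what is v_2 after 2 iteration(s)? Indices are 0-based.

v_2 = (5, 6, -11)

v_0 = (-1, 1, 0).
v_1 = A·v_0 = (0, -3, 2).
v_2 = A·v_1 = (5, 6, -11).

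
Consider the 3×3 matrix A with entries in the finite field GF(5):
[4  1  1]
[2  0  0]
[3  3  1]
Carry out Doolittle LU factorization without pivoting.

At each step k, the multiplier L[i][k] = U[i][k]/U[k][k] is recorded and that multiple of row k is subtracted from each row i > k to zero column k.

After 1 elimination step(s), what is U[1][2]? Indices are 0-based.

[col 0] pivot 4
  R1 -= 3*R0 → (0, 2, 2)  (L[1][0] := 3)
  R2 -= 2*R0 → (0, 1, 4)  (L[2][0] := 2)

U[1][2] = 2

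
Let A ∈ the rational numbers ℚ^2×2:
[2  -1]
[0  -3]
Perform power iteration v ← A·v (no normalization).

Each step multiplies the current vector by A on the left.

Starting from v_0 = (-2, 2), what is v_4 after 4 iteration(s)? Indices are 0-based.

v_4 = (-6, 162)

v_0 = (-2, 2).
v_1 = A·v_0 = (-6, -6).
v_2 = A·v_1 = (-6, 18).
v_3 = A·v_2 = (-30, -54).
v_4 = A·v_3 = (-6, 162).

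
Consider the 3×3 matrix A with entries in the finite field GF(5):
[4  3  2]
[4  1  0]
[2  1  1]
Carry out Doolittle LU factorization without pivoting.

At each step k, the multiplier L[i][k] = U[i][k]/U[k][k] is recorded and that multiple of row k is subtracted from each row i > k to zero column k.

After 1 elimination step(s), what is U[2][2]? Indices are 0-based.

[col 0] pivot 4
  R1 -= 1*R0 → (0, 3, 3)  (L[1][0] := 1)
  R2 -= 3*R0 → (0, 2, 0)  (L[2][0] := 3)

U[2][2] = 0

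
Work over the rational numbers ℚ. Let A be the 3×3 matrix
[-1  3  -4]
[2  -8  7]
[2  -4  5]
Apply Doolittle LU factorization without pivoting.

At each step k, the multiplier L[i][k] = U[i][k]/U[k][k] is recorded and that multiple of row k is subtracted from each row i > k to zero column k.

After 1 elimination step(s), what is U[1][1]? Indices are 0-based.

Step 1: pivot at (0,0) is -1.
  row1 ← row1 − (-2)·row0  ⇒  L[1][0]=-2, U row1=(0, -2, -1)
  row2 ← row2 − (-2)·row0  ⇒  L[2][0]=-2, U row2=(0, 2, -3)

U[1][1] = -2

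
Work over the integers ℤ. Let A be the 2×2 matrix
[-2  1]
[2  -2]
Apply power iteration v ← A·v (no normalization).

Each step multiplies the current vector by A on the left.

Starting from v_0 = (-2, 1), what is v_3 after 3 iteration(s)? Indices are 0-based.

v_0 = (-2, 1).
v_1 = A·v_0 = (5, -6).
v_2 = A·v_1 = (-16, 22).
v_3 = A·v_2 = (54, -76).

v_3 = (54, -76)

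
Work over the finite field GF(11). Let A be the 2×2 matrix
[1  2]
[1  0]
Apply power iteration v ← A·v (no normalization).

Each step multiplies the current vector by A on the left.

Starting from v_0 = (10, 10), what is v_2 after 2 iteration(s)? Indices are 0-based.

v_2 = (6, 8)

v_0 = (10, 10).
v_1 = A·v_0 = (8, 10).
v_2 = A·v_1 = (6, 8).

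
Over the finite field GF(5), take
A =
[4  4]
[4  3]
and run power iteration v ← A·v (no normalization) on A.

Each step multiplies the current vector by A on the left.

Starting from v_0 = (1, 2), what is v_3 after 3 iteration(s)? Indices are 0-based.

v_3 = (4, 1)

v_0 = (1, 2).
v_1 = A·v_0 = (2, 0).
v_2 = A·v_1 = (3, 3).
v_3 = A·v_2 = (4, 1).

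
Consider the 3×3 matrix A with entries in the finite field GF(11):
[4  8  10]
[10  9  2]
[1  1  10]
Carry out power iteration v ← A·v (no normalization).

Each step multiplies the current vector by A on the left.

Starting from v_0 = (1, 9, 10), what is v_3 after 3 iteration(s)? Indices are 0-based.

v_0 = (1, 9, 10).
v_1 = A·v_0 = (0, 1, 0).
v_2 = A·v_1 = (8, 9, 1).
v_3 = A·v_2 = (4, 9, 5).

v_3 = (4, 9, 5)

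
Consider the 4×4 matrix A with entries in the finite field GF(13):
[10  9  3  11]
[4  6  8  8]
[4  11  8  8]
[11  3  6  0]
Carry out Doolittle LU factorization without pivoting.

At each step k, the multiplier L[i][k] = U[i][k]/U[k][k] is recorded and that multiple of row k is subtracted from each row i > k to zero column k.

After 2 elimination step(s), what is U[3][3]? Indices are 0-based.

Step 1: pivot at (0,0) is 10.
  row1 ← row1 − (3)·row0  ⇒  L[1][0]=3, U row1=(0, 5, 12, 1)
  row2 ← row2 − (3)·row0  ⇒  L[2][0]=3, U row2=(0, 10, 12, 1)
  row3 ← row3 − (5)·row0  ⇒  L[3][0]=5, U row3=(0, 10, 4, 10)
Step 2: pivot at (1,1) is 5.
  row2 ← row2 − (2)·row1  ⇒  L[2][1]=2, U row2=(0, 0, 1, 12)
  row3 ← row3 − (2)·row1  ⇒  L[3][1]=2, U row3=(0, 0, 6, 8)

U[3][3] = 8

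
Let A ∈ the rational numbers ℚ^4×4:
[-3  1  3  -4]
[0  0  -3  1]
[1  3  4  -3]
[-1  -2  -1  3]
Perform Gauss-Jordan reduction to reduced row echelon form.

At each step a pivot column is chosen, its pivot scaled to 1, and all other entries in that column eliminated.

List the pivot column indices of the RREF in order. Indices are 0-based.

pivot columns: 0, 1, 2, 3

pivot(0,0)=-3: scale R0 → (1, -1/3, -1, 4/3)
  clear (2,0): R2 −= (1)R0 → (0, 10/3, 5, -13/3)
  clear (3,0): R3 −= (-1)R0 → (0, -7/3, -2, 13/3)
pivot(1,1): swap R1↔R2
pivot(1,1)=10/3: scale R1 → (0, 1, 3/2, -13/10)
  clear (0,1): R0 −= (-1/3)R1 → (1, 0, -1/2, 9/10)
  clear (3,1): R3 −= (-7/3)R1 → (0, 0, 3/2, 13/10)
pivot(2,2)=-3: scale R2 → (0, 0, 1, -1/3)
  clear (0,2): R0 −= (-1/2)R2 → (1, 0, 0, 11/15)
  clear (1,2): R1 −= (3/2)R2 → (0, 1, 0, -4/5)
  clear (3,2): R3 −= (3/2)R2 → (0, 0, 0, 9/5)
pivot(3,3)=9/5: scale R3 → (0, 0, 0, 1)
  clear (0,3): R0 −= (11/15)R3 → (1, 0, 0, 0)
  clear (1,3): R1 −= (-4/5)R3 → (0, 1, 0, 0)
  clear (2,3): R2 −= (-1/3)R3 → (0, 0, 1, 0)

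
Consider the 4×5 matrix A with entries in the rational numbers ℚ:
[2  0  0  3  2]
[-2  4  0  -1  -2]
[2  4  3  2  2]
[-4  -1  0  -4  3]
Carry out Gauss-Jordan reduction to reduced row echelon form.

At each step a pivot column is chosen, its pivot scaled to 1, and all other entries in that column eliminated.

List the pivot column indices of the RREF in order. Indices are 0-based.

[1] R0 /= 2  ⇒  (1, 0, 0, 3/2, 1)
     R1 -= -2·R0  ⇒  (0, 4, 0, 2, 0)
     R2 -= 2·R0  ⇒  (0, 4, 3, -1, 0)
     R3 -= -4·R0  ⇒  (0, -1, 0, 2, 7)
[2] R1 /= 4  ⇒  (0, 1, 0, 1/2, 0)
     R2 -= 4·R1  ⇒  (0, 0, 3, -3, 0)
     R3 -= -1·R1  ⇒  (0, 0, 0, 5/2, 7)
[3] R2 /= 3  ⇒  (0, 0, 1, -1, 0)
[4] R3 /= 5/2  ⇒  (0, 0, 0, 1, 14/5)
     R0 -= 3/2·R3  ⇒  (1, 0, 0, 0, -16/5)
     R1 -= 1/2·R3  ⇒  (0, 1, 0, 0, -7/5)
     R2 -= -1·R3  ⇒  (0, 0, 1, 0, 14/5)

pivot columns: 0, 1, 2, 3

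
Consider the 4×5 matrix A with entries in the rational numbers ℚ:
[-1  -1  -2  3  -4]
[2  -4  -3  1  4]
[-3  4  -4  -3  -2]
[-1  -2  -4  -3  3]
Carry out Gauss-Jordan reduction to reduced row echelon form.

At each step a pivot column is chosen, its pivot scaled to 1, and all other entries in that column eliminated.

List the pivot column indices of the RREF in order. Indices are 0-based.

pivot columns: 0, 1, 2, 3

[1] R0 /= -1  ⇒  (1, 1, 2, -3, 4)
     R1 -= 2·R0  ⇒  (0, -6, -7, 7, -4)
     R2 -= -3·R0  ⇒  (0, 7, 2, -12, 10)
     R3 -= -1·R0  ⇒  (0, -1, -2, -6, 7)
[2] R1 /= -6  ⇒  (0, 1, 7/6, -7/6, 2/3)
     R0 -= 1·R1  ⇒  (1, 0, 5/6, -11/6, 10/3)
     R2 -= 7·R1  ⇒  (0, 0, -37/6, -23/6, 16/3)
     R3 -= -1·R1  ⇒  (0, 0, -5/6, -43/6, 23/3)
[3] R2 /= -37/6  ⇒  (0, 0, 1, 23/37, -32/37)
     R0 -= 5/6·R2  ⇒  (1, 0, 0, -87/37, 150/37)
     R1 -= 7/6·R2  ⇒  (0, 1, 0, -70/37, 62/37)
     R3 -= -5/6·R2  ⇒  (0, 0, 0, -246/37, 257/37)
[4] R3 /= -246/37  ⇒  (0, 0, 0, 1, -257/246)
     R0 -= -87/37·R3  ⇒  (1, 0, 0, 0, 131/82)
     R1 -= -70/37·R3  ⇒  (0, 1, 0, 0, -37/123)
     R2 -= 23/37·R3  ⇒  (0, 0, 1, 0, -53/246)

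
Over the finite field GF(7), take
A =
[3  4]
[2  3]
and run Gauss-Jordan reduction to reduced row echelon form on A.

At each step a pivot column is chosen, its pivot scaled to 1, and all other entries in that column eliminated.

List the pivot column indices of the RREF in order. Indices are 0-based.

step 1: normalize row 0 (÷3) = (1, 6)
  row 1: subtract 2×row0 = (0, 5)
step 2: normalize row 1 (÷5) = (0, 1)
  row 0: subtract 6×row1 = (1, 0)

pivot columns: 0, 1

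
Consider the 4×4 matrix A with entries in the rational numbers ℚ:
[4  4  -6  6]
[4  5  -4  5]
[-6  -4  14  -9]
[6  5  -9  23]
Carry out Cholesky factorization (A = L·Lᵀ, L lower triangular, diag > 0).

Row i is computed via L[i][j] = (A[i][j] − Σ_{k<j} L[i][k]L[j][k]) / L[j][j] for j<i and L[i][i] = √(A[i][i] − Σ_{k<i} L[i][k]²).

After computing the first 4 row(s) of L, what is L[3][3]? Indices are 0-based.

Step 1: L[0][0] = √(4) = 2.
  L[1][0] = (4) / L[0][0] = 2.
Step 2: L[1][1] = √(1) = 1.
  L[2][0] = (-6) / L[0][0] = -3.
  L[2][1] = (2) / L[1][1] = 2.
Step 3: L[2][2] = √(1) = 1.
  L[3][0] = (6) / L[0][0] = 3.
  L[3][1] = (-1) / L[1][1] = -1.
  L[3][2] = (2) / L[2][2] = 2.
Step 4: L[3][3] = √(9) = 3.

L[3][3] = 3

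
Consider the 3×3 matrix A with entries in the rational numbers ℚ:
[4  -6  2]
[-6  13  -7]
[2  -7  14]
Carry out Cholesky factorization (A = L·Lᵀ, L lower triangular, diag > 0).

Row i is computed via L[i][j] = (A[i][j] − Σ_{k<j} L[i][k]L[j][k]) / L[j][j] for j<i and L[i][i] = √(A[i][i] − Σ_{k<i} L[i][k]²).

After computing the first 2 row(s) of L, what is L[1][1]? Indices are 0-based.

Step 1: L[0][0] = √(4) = 2.
  L[1][0] = (-6) / L[0][0] = -3.
Step 2: L[1][1] = √(4) = 2.

L[1][1] = 2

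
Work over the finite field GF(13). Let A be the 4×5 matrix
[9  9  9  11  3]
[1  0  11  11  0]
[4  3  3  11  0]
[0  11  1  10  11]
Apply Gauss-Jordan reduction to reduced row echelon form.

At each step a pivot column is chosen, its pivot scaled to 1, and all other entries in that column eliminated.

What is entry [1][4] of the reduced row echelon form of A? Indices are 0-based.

step 1: normalize row 0 (÷9) = (1, 1, 1, 7, 9)
  row 1: subtract 1×row0 = (0, 12, 10, 4, 4)
  row 2: subtract 4×row0 = (0, 12, 12, 9, 3)
step 2: normalize row 1 (÷12) = (0, 1, 3, 9, 9)
  row 0: subtract 1×row1 = (1, 0, 11, 11, 0)
  row 2: subtract 12×row1 = (0, 0, 2, 5, 12)
  row 3: subtract 11×row1 = (0, 0, 7, 2, 3)
step 3: normalize row 2 (÷2) = (0, 0, 1, 9, 6)
  row 0: subtract 11×row2 = (1, 0, 0, 3, 12)
  row 1: subtract 3×row2 = (0, 1, 0, 8, 4)
  row 3: subtract 7×row2 = (0, 0, 0, 4, 0)
step 4: normalize row 3 (÷4) = (0, 0, 0, 1, 0)
  row 0: subtract 3×row3 = (1, 0, 0, 0, 12)
  row 1: subtract 8×row3 = (0, 1, 0, 0, 4)
  row 2: subtract 9×row3 = (0, 0, 1, 0, 6)

M[1][4] = 4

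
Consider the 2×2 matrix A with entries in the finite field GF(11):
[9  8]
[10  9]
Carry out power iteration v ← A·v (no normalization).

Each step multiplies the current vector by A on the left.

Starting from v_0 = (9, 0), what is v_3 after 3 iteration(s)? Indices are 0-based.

v_3 = (8, 8)

v_0 = (9, 0).
v_1 = A·v_0 = (4, 2).
v_2 = A·v_1 = (8, 3).
v_3 = A·v_2 = (8, 8).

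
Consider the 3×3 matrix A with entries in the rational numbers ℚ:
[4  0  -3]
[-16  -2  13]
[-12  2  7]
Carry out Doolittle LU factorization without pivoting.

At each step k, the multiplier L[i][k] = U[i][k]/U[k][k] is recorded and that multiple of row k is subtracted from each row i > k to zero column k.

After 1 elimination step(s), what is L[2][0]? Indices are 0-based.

L[2][0] = -3

[col 0] pivot 4
  R1 -= -4*R0 → (0, -2, 1)  (L[1][0] := -4)
  R2 -= -3*R0 → (0, 2, -2)  (L[2][0] := -3)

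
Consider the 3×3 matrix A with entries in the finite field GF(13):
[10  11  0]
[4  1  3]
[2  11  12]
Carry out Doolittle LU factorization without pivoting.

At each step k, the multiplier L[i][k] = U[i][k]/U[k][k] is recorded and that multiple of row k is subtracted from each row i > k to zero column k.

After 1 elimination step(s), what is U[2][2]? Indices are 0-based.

k=0: U[0][0]=10
  eliminate (1,0): mult=3, new row 1: (0, 7, 3); set L[1][0]=3
  eliminate (2,0): mult=8, new row 2: (0, 1, 12); set L[2][0]=8

U[2][2] = 12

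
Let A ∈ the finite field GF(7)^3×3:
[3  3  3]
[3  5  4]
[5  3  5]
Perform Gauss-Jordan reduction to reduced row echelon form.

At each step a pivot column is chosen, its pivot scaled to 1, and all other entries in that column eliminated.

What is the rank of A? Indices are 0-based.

[1] R0 /= 3  ⇒  (1, 1, 1)
     R1 -= 3·R0  ⇒  (0, 2, 1)
     R2 -= 5·R0  ⇒  (0, 5, 0)
[2] R1 /= 2  ⇒  (0, 1, 4)
     R0 -= 1·R1  ⇒  (1, 0, 4)
     R2 -= 5·R1  ⇒  (0, 0, 1)
[3] R2 /= 1  ⇒  (0, 0, 1)
     R0 -= 4·R2  ⇒  (1, 0, 0)
     R1 -= 4·R2  ⇒  (0, 1, 0)

rank = 3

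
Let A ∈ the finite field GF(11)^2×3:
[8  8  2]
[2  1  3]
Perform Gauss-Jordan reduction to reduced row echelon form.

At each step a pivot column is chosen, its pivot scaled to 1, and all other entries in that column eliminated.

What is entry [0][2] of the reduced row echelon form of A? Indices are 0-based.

pivot(0,0)=8: scale R0 → (1, 1, 3)
  clear (1,0): R1 −= (2)R0 → (0, 10, 8)
pivot(1,1)=10: scale R1 → (0, 1, 3)
  clear (0,1): R0 −= (1)R1 → (1, 0, 0)

M[0][2] = 0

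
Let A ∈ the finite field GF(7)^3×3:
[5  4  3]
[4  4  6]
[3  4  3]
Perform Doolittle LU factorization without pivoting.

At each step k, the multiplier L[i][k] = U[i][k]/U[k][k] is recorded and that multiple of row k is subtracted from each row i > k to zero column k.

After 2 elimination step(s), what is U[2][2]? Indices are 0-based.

[col 0] pivot 5
  R1 -= 5*R0 → (0, 5, 5)  (L[1][0] := 5)
  R2 -= 2*R0 → (0, 3, 4)  (L[2][0] := 2)
[col 1] pivot 5
  R2 -= 2*R1 → (0, 0, 1)  (L[2][1] := 2)

U[2][2] = 1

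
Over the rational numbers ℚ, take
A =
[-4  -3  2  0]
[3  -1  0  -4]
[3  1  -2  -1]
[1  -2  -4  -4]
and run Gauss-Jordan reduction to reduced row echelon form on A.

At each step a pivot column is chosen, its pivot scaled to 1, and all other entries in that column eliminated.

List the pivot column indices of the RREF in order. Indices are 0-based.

[1] R0 /= -4  ⇒  (1, 3/4, -1/2, 0)
     R1 -= 3·R0  ⇒  (0, -13/4, 3/2, -4)
     R2 -= 3·R0  ⇒  (0, -5/4, -1/2, -1)
     R3 -= 1·R0  ⇒  (0, -11/4, -7/2, -4)
[2] R1 /= -13/4  ⇒  (0, 1, -6/13, 16/13)
     R0 -= 3/4·R1  ⇒  (1, 0, -2/13, -12/13)
     R2 -= -5/4·R1  ⇒  (0, 0, -14/13, 7/13)
     R3 -= -11/4·R1  ⇒  (0, 0, -62/13, -8/13)
[3] R2 /= -14/13  ⇒  (0, 0, 1, -1/2)
     R0 -= -2/13·R2  ⇒  (1, 0, 0, -1)
     R1 -= -6/13·R2  ⇒  (0, 1, 0, 1)
     R3 -= -62/13·R2  ⇒  (0, 0, 0, -3)
[4] R3 /= -3  ⇒  (0, 0, 0, 1)
     R0 -= -1·R3  ⇒  (1, 0, 0, 0)
     R1 -= 1·R3  ⇒  (0, 1, 0, 0)
     R2 -= -1/2·R3  ⇒  (0, 0, 1, 0)

pivot columns: 0, 1, 2, 3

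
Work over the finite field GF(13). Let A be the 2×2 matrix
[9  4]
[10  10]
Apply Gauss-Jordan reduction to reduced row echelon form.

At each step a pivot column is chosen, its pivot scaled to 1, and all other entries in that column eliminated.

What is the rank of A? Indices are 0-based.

rank = 2

pivot(0,0)=9: scale R0 → (1, 12)
  clear (1,0): R1 −= (10)R0 → (0, 7)
pivot(1,1)=7: scale R1 → (0, 1)
  clear (0,1): R0 −= (12)R1 → (1, 0)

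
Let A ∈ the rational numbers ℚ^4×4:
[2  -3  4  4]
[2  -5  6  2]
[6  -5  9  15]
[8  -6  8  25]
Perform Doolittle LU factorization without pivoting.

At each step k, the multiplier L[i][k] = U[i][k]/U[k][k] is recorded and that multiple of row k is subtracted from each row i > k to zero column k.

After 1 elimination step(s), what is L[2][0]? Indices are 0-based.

L[2][0] = 3

k=0: U[0][0]=2
  eliminate (1,0): mult=1, new row 1: (0, -2, 2, -2); set L[1][0]=1
  eliminate (2,0): mult=3, new row 2: (0, 4, -3, 3); set L[2][0]=3
  eliminate (3,0): mult=4, new row 3: (0, 6, -8, 9); set L[3][0]=4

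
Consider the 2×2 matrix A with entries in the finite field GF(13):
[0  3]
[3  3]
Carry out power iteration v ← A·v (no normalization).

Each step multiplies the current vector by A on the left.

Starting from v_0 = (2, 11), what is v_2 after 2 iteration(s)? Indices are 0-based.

v_2 = (0, 8)

v_0 = (2, 11).
v_1 = A·v_0 = (7, 0).
v_2 = A·v_1 = (0, 8).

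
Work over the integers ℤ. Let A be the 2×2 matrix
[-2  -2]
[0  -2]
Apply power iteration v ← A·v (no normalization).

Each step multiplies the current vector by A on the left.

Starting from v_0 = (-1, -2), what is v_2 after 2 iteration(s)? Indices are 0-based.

v_2 = (-20, -8)

v_0 = (-1, -2).
v_1 = A·v_0 = (6, 4).
v_2 = A·v_1 = (-20, -8).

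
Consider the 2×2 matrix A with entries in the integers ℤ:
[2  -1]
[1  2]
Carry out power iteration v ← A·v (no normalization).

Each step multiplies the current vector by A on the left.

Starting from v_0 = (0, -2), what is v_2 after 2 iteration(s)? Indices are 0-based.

v_0 = (0, -2).
v_1 = A·v_0 = (2, -4).
v_2 = A·v_1 = (8, -6).

v_2 = (8, -6)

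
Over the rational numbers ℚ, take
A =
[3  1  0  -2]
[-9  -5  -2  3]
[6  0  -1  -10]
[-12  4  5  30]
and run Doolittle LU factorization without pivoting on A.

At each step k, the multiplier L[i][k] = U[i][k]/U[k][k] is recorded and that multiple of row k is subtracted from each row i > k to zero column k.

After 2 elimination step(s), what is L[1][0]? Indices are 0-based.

Step 1: pivot at (0,0) is 3.
  row1 ← row1 − (-3)·row0  ⇒  L[1][0]=-3, U row1=(0, -2, -2, -3)
  row2 ← row2 − (2)·row0  ⇒  L[2][0]=2, U row2=(0, -2, -1, -6)
  row3 ← row3 − (-4)·row0  ⇒  L[3][0]=-4, U row3=(0, 8, 5, 22)
Step 2: pivot at (1,1) is -2.
  row2 ← row2 − (1)·row1  ⇒  L[2][1]=1, U row2=(0, 0, 1, -3)
  row3 ← row3 − (-4)·row1  ⇒  L[3][1]=-4, U row3=(0, 0, -3, 10)

L[1][0] = -3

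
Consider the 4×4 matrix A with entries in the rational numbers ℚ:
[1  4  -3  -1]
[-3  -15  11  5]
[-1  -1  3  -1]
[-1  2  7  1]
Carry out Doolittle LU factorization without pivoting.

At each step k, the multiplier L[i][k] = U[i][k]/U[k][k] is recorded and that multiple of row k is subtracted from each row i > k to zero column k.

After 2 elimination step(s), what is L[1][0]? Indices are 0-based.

L[1][0] = -3

Step 1: pivot at (0,0) is 1.
  row1 ← row1 − (-3)·row0  ⇒  L[1][0]=-3, U row1=(0, -3, 2, 2)
  row2 ← row2 − (-1)·row0  ⇒  L[2][0]=-1, U row2=(0, 3, 0, -2)
  row3 ← row3 − (-1)·row0  ⇒  L[3][0]=-1, U row3=(0, 6, 4, 0)
Step 2: pivot at (1,1) is -3.
  row2 ← row2 − (-1)·row1  ⇒  L[2][1]=-1, U row2=(0, 0, 2, 0)
  row3 ← row3 − (-2)·row1  ⇒  L[3][1]=-2, U row3=(0, 0, 8, 4)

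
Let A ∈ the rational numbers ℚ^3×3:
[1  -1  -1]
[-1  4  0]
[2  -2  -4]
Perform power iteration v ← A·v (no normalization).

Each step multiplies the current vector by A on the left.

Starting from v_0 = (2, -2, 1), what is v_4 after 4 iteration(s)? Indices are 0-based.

v_4 = (159, -766, 190)

v_0 = (2, -2, 1).
v_1 = A·v_0 = (3, -10, 4).
v_2 = A·v_1 = (9, -43, 10).
v_3 = A·v_2 = (42, -181, 64).
v_4 = A·v_3 = (159, -766, 190).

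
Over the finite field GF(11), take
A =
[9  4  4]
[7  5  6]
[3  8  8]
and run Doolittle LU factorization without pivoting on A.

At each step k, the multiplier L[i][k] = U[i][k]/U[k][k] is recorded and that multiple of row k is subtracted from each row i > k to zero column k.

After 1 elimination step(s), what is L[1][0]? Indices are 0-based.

[col 0] pivot 9
  R1 -= 2*R0 → (0, 8, 9)  (L[1][0] := 2)
  R2 -= 4*R0 → (0, 3, 3)  (L[2][0] := 4)

L[1][0] = 2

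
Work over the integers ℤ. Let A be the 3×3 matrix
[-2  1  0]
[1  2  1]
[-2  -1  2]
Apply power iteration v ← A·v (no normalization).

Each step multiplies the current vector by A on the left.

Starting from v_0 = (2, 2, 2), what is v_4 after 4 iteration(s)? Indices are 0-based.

v_4 = (52, -8, -108)

v_0 = (2, 2, 2).
v_1 = A·v_0 = (-2, 8, -2).
v_2 = A·v_1 = (12, 12, -8).
v_3 = A·v_2 = (-12, 28, -52).
v_4 = A·v_3 = (52, -8, -108).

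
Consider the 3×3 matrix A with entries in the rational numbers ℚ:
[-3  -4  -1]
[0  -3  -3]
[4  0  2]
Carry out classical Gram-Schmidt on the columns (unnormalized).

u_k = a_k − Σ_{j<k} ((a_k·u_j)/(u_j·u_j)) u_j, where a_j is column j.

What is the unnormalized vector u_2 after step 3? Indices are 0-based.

Step 1: u_0 = a_0 = (-3, 0, 4).
Step 2: u_1 = a_1 − (12/25)·u_0 = (-64/25, -3, -48/25).
Step 3: u_2 = a_2 − (11/25)·u_0 − (193/481)·u_1 = (648/481, -864/481, 486/481).

u_2 = (648/481, -864/481, 486/481)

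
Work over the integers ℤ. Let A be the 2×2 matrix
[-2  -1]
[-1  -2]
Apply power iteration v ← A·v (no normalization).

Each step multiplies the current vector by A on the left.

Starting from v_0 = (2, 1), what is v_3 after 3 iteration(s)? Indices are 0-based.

v_3 = (-41, -40)

v_0 = (2, 1).
v_1 = A·v_0 = (-5, -4).
v_2 = A·v_1 = (14, 13).
v_3 = A·v_2 = (-41, -40).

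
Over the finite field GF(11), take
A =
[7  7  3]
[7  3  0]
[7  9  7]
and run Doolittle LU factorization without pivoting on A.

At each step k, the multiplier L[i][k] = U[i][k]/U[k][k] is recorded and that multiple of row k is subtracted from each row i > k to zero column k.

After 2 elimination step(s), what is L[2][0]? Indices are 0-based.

Step 1: pivot at (0,0) is 7.
  row1 ← row1 − (1)·row0  ⇒  L[1][0]=1, U row1=(0, 7, 8)
  row2 ← row2 − (1)·row0  ⇒  L[2][0]=1, U row2=(0, 2, 4)
Step 2: pivot at (1,1) is 7.
  row2 ← row2 − (5)·row1  ⇒  L[2][1]=5, U row2=(0, 0, 8)

L[2][0] = 1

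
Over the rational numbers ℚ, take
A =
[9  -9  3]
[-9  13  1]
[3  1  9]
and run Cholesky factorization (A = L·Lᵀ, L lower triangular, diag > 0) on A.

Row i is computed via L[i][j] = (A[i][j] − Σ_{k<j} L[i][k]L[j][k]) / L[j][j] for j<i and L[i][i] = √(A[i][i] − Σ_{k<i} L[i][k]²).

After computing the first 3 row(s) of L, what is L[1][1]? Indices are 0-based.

L[1][1] = 2

Step 1: L[0][0] = √(9) = 3.
  L[1][0] = (-9) / L[0][0] = -3.
Step 2: L[1][1] = √(4) = 2.
  L[2][0] = (3) / L[0][0] = 1.
  L[2][1] = (4) / L[1][1] = 2.
Step 3: L[2][2] = √(4) = 2.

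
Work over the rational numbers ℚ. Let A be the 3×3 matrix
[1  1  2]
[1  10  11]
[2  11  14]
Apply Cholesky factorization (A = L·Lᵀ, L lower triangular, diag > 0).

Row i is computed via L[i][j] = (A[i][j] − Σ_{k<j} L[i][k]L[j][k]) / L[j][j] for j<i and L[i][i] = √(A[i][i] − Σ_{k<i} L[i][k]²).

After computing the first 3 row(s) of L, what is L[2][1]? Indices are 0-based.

Step 1: L[0][0] = √(1) = 1.
  L[1][0] = (1) / L[0][0] = 1.
Step 2: L[1][1] = √(9) = 3.
  L[2][0] = (2) / L[0][0] = 2.
  L[2][1] = (9) / L[1][1] = 3.
Step 3: L[2][2] = √(1) = 1.

L[2][1] = 3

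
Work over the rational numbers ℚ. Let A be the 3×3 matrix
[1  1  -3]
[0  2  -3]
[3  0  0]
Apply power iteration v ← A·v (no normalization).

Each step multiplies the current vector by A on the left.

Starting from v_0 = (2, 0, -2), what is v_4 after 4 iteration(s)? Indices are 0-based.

v_0 = (2, 0, -2).
v_1 = A·v_0 = (8, 6, 6).
v_2 = A·v_1 = (-4, -6, 24).
v_3 = A·v_2 = (-82, -84, -12).
v_4 = A·v_3 = (-130, -132, -246).

v_4 = (-130, -132, -246)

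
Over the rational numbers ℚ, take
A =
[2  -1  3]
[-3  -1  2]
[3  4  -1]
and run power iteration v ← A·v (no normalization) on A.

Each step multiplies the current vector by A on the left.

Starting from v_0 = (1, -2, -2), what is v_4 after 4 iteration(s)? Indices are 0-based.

v_4 = (-96, 335, -397)

v_0 = (1, -2, -2).
v_1 = A·v_0 = (-2, -5, -3).
v_2 = A·v_1 = (-8, 5, -23).
v_3 = A·v_2 = (-90, -27, 19).
v_4 = A·v_3 = (-96, 335, -397).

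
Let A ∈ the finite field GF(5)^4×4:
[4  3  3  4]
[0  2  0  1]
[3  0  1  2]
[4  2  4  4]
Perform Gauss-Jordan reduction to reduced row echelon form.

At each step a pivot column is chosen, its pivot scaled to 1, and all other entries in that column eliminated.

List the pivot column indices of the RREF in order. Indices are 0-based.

pivot columns: 0, 1, 2, 3

[1] R0 /= 4  ⇒  (1, 2, 2, 1)
     R2 -= 3·R0  ⇒  (0, 4, 0, 4)
     R3 -= 4·R0  ⇒  (0, 4, 1, 0)
[2] R1 /= 2  ⇒  (0, 1, 0, 3)
     R0 -= 2·R1  ⇒  (1, 0, 2, 0)
     R2 -= 4·R1  ⇒  (0, 0, 0, 2)
     R3 -= 4·R1  ⇒  (0, 0, 1, 3)
[3] R2 <-> R3
[3] R2 /= 1  ⇒  (0, 0, 1, 3)
     R0 -= 2·R2  ⇒  (1, 0, 0, 4)
[4] R3 /= 2  ⇒  (0, 0, 0, 1)
     R0 -= 4·R3  ⇒  (1, 0, 0, 0)
     R1 -= 3·R3  ⇒  (0, 1, 0, 0)
     R2 -= 3·R3  ⇒  (0, 0, 1, 0)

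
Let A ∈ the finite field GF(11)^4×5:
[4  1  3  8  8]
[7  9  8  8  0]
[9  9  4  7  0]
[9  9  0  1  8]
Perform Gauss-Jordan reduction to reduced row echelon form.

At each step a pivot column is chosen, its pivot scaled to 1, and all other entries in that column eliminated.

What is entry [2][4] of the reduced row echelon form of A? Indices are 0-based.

step 1: normalize row 0 (÷4) = (1, 3, 9, 2, 2)
  row 1: subtract 7×row0 = (0, 10, 0, 5, 8)
  row 2: subtract 9×row0 = (0, 4, 0, 0, 4)
  row 3: subtract 9×row0 = (0, 4, 7, 5, 1)
step 2: normalize row 1 (÷10) = (0, 1, 0, 6, 3)
  row 0: subtract 3×row1 = (1, 0, 9, 6, 4)
  row 2: subtract 4×row1 = (0, 0, 0, 9, 3)
  row 3: subtract 4×row1 = (0, 0, 7, 3, 0)
step 3: exchange rows 2,3
step 3: normalize row 2 (÷7) = (0, 0, 1, 2, 0)
  row 0: subtract 9×row2 = (1, 0, 0, 10, 4)
step 4: normalize row 3 (÷9) = (0, 0, 0, 1, 4)
  row 0: subtract 10×row3 = (1, 0, 0, 0, 8)
  row 1: subtract 6×row3 = (0, 1, 0, 0, 1)
  row 2: subtract 2×row3 = (0, 0, 1, 0, 3)

M[2][4] = 3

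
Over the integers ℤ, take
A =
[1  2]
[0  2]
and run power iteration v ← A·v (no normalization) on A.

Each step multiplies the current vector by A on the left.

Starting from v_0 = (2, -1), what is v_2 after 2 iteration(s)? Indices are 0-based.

v_0 = (2, -1).
v_1 = A·v_0 = (0, -2).
v_2 = A·v_1 = (-4, -4).

v_2 = (-4, -4)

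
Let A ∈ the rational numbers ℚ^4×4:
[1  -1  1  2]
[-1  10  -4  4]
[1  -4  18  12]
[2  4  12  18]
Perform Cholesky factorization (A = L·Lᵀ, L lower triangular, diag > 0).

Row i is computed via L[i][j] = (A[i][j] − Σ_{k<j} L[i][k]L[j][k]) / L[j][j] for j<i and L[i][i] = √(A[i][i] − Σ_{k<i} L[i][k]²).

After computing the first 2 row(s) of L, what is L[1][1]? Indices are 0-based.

Step 1: L[0][0] = √(1) = 1.
  L[1][0] = (-1) / L[0][0] = -1.
Step 2: L[1][1] = √(9) = 3.

L[1][1] = 3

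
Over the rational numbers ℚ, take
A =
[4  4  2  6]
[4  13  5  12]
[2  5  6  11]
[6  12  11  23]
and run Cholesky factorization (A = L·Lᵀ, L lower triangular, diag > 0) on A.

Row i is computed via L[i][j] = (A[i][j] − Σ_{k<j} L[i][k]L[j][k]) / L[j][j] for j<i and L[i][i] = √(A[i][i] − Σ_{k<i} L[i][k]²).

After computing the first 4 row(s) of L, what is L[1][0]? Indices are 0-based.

L[1][0] = 2

Step 1: L[0][0] = √(4) = 2.
  L[1][0] = (4) / L[0][0] = 2.
Step 2: L[1][1] = √(9) = 3.
  L[2][0] = (2) / L[0][0] = 1.
  L[2][1] = (3) / L[1][1] = 1.
Step 3: L[2][2] = √(4) = 2.
  L[3][0] = (6) / L[0][0] = 3.
  L[3][1] = (6) / L[1][1] = 2.
  L[3][2] = (6) / L[2][2] = 3.
Step 4: L[3][3] = √(1) = 1.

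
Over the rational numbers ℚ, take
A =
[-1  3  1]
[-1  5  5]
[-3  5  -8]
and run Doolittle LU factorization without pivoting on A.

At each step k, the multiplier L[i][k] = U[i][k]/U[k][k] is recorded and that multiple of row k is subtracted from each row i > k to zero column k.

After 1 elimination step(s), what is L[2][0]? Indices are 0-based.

L[2][0] = 3

Step 1: pivot at (0,0) is -1.
  row1 ← row1 − (1)·row0  ⇒  L[1][0]=1, U row1=(0, 2, 4)
  row2 ← row2 − (3)·row0  ⇒  L[2][0]=3, U row2=(0, -4, -11)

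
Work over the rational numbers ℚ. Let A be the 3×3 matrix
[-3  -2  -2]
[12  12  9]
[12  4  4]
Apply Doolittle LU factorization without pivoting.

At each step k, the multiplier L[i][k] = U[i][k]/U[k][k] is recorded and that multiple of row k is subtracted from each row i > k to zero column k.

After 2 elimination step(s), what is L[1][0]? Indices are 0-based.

k=0: U[0][0]=-3
  eliminate (1,0): mult=-4, new row 1: (0, 4, 1); set L[1][0]=-4
  eliminate (2,0): mult=-4, new row 2: (0, -4, -4); set L[2][0]=-4
k=1: U[1][1]=4
  eliminate (2,1): mult=-1, new row 2: (0, 0, -3); set L[2][1]=-1

L[1][0] = -4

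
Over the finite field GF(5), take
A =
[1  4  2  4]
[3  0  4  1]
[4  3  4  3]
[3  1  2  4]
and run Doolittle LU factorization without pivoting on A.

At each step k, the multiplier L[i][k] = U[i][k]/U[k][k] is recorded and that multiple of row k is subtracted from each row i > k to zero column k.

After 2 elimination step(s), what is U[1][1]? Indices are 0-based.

Step 1: pivot at (0,0) is 1.
  row1 ← row1 − (3)·row0  ⇒  L[1][0]=3, U row1=(0, 3, 3, 4)
  row2 ← row2 − (4)·row0  ⇒  L[2][0]=4, U row2=(0, 2, 1, 2)
  row3 ← row3 − (3)·row0  ⇒  L[3][0]=3, U row3=(0, 4, 1, 2)
Step 2: pivot at (1,1) is 3.
  row2 ← row2 − (4)·row1  ⇒  L[2][1]=4, U row2=(0, 0, 4, 1)
  row3 ← row3 − (3)·row1  ⇒  L[3][1]=3, U row3=(0, 0, 2, 0)

U[1][1] = 3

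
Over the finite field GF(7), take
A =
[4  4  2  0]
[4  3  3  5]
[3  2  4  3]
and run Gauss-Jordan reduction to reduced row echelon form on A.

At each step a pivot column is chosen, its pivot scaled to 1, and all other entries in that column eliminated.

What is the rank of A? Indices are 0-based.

rank = 3

[1] R0 /= 4  ⇒  (1, 1, 4, 0)
     R1 -= 4·R0  ⇒  (0, 6, 1, 5)
     R2 -= 3·R0  ⇒  (0, 6, 6, 3)
[2] R1 /= 6  ⇒  (0, 1, 6, 2)
     R0 -= 1·R1  ⇒  (1, 0, 5, 5)
     R2 -= 6·R1  ⇒  (0, 0, 5, 5)
[3] R2 /= 5  ⇒  (0, 0, 1, 1)
     R0 -= 5·R2  ⇒  (1, 0, 0, 0)
     R1 -= 6·R2  ⇒  (0, 1, 0, 3)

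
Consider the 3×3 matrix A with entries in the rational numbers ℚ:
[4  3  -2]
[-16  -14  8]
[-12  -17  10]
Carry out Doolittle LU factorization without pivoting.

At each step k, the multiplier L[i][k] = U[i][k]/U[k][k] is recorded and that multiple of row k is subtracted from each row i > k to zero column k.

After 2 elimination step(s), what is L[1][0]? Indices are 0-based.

L[1][0] = -4

Step 1: pivot at (0,0) is 4.
  row1 ← row1 − (-4)·row0  ⇒  L[1][0]=-4, U row1=(0, -2, 0)
  row2 ← row2 − (-3)·row0  ⇒  L[2][0]=-3, U row2=(0, -8, 4)
Step 2: pivot at (1,1) is -2.
  row2 ← row2 − (4)·row1  ⇒  L[2][1]=4, U row2=(0, 0, 4)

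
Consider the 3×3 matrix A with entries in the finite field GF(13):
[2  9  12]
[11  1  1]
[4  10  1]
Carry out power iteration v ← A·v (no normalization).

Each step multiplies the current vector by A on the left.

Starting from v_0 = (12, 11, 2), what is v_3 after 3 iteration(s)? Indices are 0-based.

v_0 = (12, 11, 2).
v_1 = A·v_0 = (4, 2, 4).
v_2 = A·v_1 = (9, 11, 1).
v_3 = A·v_2 = (12, 7, 4).

v_3 = (12, 7, 4)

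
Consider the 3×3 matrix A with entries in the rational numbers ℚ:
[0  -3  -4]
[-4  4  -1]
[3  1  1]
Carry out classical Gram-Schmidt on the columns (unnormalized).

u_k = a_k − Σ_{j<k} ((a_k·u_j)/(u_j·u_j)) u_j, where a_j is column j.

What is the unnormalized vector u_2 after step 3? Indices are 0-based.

Step 1: u_0 = a_0 = (0, -4, 3).
Step 2: u_1 = a_1 − (-13/25)·u_0 = (-3, 48/25, 64/25).
Step 3: u_2 = a_2 − (7/25)·u_0 − (316/481)·u_1 = (-976/481, -549/481, -732/481).

u_2 = (-976/481, -549/481, -732/481)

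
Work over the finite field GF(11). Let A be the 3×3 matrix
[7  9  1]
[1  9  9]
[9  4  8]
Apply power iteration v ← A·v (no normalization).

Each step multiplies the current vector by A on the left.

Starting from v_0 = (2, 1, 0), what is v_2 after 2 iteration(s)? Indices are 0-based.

v_2 = (7, 1, 9)

v_0 = (2, 1, 0).
v_1 = A·v_0 = (1, 0, 0).
v_2 = A·v_1 = (7, 1, 9).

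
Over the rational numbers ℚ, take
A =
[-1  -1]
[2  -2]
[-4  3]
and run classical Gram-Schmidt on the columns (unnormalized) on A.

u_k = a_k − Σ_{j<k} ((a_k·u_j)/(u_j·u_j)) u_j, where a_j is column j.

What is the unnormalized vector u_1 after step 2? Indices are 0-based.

u_1 = (-12/7, -4/7, 1/7)

Step 1: u_0 = a_0 = (-1, 2, -4).
Step 2: u_1 = a_1 − (-5/7)·u_0 = (-12/7, -4/7, 1/7).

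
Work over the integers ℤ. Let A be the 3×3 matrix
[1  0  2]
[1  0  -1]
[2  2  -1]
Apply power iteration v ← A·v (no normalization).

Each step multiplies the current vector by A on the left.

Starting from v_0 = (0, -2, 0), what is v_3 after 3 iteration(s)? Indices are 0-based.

v_0 = (0, -2, 0).
v_1 = A·v_0 = (0, 0, -4).
v_2 = A·v_1 = (-8, 4, 4).
v_3 = A·v_2 = (0, -12, -12).

v_3 = (0, -12, -12)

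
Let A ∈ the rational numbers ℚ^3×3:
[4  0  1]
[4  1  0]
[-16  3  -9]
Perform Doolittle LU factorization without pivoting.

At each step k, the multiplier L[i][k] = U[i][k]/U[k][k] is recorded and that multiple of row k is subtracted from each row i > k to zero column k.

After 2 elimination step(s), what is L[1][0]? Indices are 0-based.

L[1][0] = 1

[col 0] pivot 4
  R1 -= 1*R0 → (0, 1, -1)  (L[1][0] := 1)
  R2 -= -4*R0 → (0, 3, -5)  (L[2][0] := -4)
[col 1] pivot 1
  R2 -= 3*R1 → (0, 0, -2)  (L[2][1] := 3)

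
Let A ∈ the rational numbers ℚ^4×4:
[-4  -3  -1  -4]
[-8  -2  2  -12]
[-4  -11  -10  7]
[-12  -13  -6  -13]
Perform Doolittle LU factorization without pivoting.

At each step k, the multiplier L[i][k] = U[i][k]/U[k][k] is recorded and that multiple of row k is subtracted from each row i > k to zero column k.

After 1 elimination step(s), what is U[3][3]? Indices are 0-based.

k=0: U[0][0]=-4
  eliminate (1,0): mult=2, new row 1: (0, 4, 4, -4); set L[1][0]=2
  eliminate (2,0): mult=1, new row 2: (0, -8, -9, 11); set L[2][0]=1
  eliminate (3,0): mult=3, new row 3: (0, -4, -3, -1); set L[3][0]=3

U[3][3] = -1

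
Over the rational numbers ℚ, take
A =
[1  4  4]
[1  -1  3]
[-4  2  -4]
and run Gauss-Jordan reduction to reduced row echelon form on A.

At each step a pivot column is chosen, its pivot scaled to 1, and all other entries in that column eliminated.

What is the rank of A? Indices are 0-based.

[1] R0 /= 1  ⇒  (1, 4, 4)
     R1 -= 1·R0  ⇒  (0, -5, -1)
     R2 -= -4·R0  ⇒  (0, 18, 12)
[2] R1 /= -5  ⇒  (0, 1, 1/5)
     R0 -= 4·R1  ⇒  (1, 0, 16/5)
     R2 -= 18·R1  ⇒  (0, 0, 42/5)
[3] R2 /= 42/5  ⇒  (0, 0, 1)
     R0 -= 16/5·R2  ⇒  (1, 0, 0)
     R1 -= 1/5·R2  ⇒  (0, 1, 0)

rank = 3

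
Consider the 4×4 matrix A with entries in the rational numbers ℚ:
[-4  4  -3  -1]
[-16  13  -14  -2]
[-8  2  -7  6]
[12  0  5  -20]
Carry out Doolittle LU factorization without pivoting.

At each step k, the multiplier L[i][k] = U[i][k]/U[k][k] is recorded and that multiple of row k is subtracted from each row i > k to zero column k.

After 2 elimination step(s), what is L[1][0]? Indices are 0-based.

k=0: U[0][0]=-4
  eliminate (1,0): mult=4, new row 1: (0, -3, -2, 2); set L[1][0]=4
  eliminate (2,0): mult=2, new row 2: (0, -6, -1, 8); set L[2][0]=2
  eliminate (3,0): mult=-3, new row 3: (0, 12, -4, -23); set L[3][0]=-3
k=1: U[1][1]=-3
  eliminate (2,1): mult=2, new row 2: (0, 0, 3, 4); set L[2][1]=2
  eliminate (3,1): mult=-4, new row 3: (0, 0, -12, -15); set L[3][1]=-4

L[1][0] = 4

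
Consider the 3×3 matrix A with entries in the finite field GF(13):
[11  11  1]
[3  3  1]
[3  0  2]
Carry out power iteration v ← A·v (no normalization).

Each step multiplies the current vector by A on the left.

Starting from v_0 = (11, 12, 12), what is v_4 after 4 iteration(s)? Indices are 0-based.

v_4 = (11, 0, 1)

v_0 = (11, 12, 12).
v_1 = A·v_0 = (5, 3, 5).
v_2 = A·v_1 = (2, 3, 12).
v_3 = A·v_2 = (2, 1, 4).
v_4 = A·v_3 = (11, 0, 1).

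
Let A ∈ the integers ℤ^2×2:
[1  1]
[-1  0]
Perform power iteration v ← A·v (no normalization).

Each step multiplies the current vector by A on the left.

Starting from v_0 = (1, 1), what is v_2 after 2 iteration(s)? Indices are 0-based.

v_0 = (1, 1).
v_1 = A·v_0 = (2, -1).
v_2 = A·v_1 = (1, -2).

v_2 = (1, -2)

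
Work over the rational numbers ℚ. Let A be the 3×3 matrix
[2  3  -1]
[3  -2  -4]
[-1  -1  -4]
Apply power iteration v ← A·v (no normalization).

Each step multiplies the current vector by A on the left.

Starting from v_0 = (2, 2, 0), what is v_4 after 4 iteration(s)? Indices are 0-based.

v_4 = (422, 918, 180)

v_0 = (2, 2, 0).
v_1 = A·v_0 = (10, 2, -4).
v_2 = A·v_1 = (30, 42, 4).
v_3 = A·v_2 = (182, -10, -88).
v_4 = A·v_3 = (422, 918, 180).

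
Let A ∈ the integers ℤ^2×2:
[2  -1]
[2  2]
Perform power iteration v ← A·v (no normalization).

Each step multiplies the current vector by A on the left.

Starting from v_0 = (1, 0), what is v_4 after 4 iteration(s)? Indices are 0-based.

v_0 = (1, 0).
v_1 = A·v_0 = (2, 2).
v_2 = A·v_1 = (2, 8).
v_3 = A·v_2 = (-4, 20).
v_4 = A·v_3 = (-28, 32).

v_4 = (-28, 32)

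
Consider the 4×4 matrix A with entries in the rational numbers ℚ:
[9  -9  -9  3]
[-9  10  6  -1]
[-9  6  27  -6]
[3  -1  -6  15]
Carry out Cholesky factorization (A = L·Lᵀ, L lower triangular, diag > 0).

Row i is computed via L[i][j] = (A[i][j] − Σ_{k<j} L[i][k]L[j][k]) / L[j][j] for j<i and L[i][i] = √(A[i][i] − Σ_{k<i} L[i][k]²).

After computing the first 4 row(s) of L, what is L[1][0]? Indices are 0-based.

Step 1: L[0][0] = √(9) = 3.
  L[1][0] = (-9) / L[0][0] = -3.
Step 2: L[1][1] = √(1) = 1.
  L[2][0] = (-9) / L[0][0] = -3.
  L[2][1] = (-3) / L[1][1] = -3.
Step 3: L[2][2] = √(9) = 3.
  L[3][0] = (3) / L[0][0] = 1.
  L[3][1] = (2) / L[1][1] = 2.
  L[3][2] = (3) / L[2][2] = 1.
Step 4: L[3][3] = √(9) = 3.

L[1][0] = -3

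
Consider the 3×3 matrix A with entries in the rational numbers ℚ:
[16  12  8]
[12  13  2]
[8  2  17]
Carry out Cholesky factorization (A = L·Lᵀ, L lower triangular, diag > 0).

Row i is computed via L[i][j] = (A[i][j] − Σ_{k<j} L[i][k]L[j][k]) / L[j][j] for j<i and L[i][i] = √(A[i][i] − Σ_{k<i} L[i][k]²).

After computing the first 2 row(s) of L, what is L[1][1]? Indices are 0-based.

L[1][1] = 2

Step 1: L[0][0] = √(16) = 4.
  L[1][0] = (12) / L[0][0] = 3.
Step 2: L[1][1] = √(4) = 2.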